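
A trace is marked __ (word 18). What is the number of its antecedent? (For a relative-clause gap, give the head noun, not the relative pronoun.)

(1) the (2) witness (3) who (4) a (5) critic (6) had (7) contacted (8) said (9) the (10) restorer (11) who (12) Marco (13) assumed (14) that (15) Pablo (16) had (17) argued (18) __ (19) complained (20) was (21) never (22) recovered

The gap at 18 is the subject of "complained", inside a relative clause.
The relative pronoun is "who" (word 11); it is bound by the head noun immediately before it.
Its filler is the head noun "restorer", at word 10.

10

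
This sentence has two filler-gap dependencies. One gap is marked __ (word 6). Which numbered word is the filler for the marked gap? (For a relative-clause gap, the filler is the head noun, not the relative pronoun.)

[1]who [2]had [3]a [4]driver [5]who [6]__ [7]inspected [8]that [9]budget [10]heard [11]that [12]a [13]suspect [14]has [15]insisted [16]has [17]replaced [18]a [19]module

4

The marked gap is inside the relative clause, the subject of "inspected".
Its filler is the head noun "driver" (via "who"), at word 4.
(The other dependency links word 1 to a gap after word 15.)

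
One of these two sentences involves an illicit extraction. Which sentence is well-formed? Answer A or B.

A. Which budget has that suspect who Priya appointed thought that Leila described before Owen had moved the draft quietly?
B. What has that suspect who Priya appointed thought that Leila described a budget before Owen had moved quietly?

In B, the wh-phrase is extracted from inside an adjunct island (introduced by "before"), which blocks movement.
In A, the extraction path crosses only that-complement boundaries, which are transparent.
So A is grammatical.

A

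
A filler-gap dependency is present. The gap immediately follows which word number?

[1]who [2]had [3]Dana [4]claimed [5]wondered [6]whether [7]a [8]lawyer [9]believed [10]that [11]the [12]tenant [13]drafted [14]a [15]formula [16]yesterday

4

The displaced element is "who" (word 1).
It is linked across 1 clause boundary (Ø).
It functions as the subject of "wondered", so the gap sits immediately after word 4 ("claimed").
Base order: Dana had claimed who wondered whether a lawyer believed that the tenant drafted a formula yesterday.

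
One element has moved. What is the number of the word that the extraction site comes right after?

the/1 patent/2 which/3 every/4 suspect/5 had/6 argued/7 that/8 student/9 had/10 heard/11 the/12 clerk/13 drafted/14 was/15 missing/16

The displaced element is "the patent" (word 2).
It is linked across 2 clause boundaries (Ø → Ø).
It functions as the direct object of "drafted", so the gap sits immediately after word 14 ("drafted").
Base order: Every suspect had argued that student had heard the clerk drafted the patent.

14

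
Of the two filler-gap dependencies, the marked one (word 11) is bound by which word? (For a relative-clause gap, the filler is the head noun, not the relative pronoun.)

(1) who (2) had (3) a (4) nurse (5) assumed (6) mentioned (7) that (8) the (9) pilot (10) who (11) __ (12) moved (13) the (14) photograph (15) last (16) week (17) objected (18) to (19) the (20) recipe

The marked gap is inside the relative clause, the subject of "moved".
Its filler is the head noun "pilot" (via "who"), at word 9.
(The other dependency links word 1 to a gap after word 5.)

9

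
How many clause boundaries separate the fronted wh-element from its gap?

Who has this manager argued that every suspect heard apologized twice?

2

"who" is extracted from the subject of "apologized".
Boundaries crossed, outermost first: [that], [Ø] — 2 in total.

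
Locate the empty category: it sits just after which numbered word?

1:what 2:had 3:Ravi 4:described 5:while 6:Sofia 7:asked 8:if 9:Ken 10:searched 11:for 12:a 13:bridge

The displaced element is "what" (word 1).
It functions as the direct object of "described", so the gap sits immediately after word 4 ("described").
Base order: Ravi had described what while Sofia asked if Ken searched for a bridge.

4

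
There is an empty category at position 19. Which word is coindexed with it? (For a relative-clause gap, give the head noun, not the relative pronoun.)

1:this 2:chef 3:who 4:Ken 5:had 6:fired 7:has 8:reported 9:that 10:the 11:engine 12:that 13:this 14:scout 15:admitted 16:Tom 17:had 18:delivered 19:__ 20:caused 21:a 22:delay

The gap at 19 is the object of "delivered", inside a relative clause.
The relative pronoun is "that" (word 12); it is bound by the head noun immediately before it.
Its filler is the head noun "engine", at word 11.

11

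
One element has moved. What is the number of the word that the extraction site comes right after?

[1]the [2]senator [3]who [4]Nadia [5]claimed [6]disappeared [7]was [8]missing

The displaced element is "the senator" (word 2).
It is linked across 1 clause boundary (Ø).
It functions as the subject of "disappeared", so the gap sits immediately after word 5 ("claimed").
Base order: Nadia claimed that the senator disappeared.

5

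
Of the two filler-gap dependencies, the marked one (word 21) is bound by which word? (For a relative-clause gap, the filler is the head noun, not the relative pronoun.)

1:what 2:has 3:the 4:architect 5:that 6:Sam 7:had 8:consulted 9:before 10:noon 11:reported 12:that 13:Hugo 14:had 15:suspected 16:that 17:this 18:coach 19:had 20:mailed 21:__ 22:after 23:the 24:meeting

1

The marked gap is the direct object of "mailed".
Its filler is the fronted wh-phrase "what", at word 1.
(The other dependency links word 4 to a gap after word 8.)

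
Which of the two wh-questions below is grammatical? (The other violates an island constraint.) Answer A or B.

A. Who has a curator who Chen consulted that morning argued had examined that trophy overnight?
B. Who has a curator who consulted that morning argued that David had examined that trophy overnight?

In B, the wh-phrase is extracted from inside a complex-NP island (relative clause) (introduced by "who"), which blocks movement.
In A, the extraction path crosses only that-complement boundaries, which are transparent.
So A is grammatical.

A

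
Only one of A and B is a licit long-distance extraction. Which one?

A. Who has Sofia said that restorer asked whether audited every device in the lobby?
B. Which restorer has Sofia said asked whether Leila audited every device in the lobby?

B

In A, the wh-phrase is extracted from inside a wh-island (introduced by "whether"), which blocks movement.
In B, the extraction path crosses only that-complement boundaries, which are transparent.
So B is grammatical.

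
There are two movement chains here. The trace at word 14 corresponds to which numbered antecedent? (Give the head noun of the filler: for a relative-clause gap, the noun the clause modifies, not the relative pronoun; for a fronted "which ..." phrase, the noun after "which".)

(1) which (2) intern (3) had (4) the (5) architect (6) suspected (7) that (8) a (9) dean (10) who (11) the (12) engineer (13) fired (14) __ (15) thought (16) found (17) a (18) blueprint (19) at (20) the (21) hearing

9

The marked gap is inside the relative clause, the direct object of "fired".
Its filler is the head noun "dean" (via "who"), at word 9.
(The other dependency links word 2 to a gap after word 15.)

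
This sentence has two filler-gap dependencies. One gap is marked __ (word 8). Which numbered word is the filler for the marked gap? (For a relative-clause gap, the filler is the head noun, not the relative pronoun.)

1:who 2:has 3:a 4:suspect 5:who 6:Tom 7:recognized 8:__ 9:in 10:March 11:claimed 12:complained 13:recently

4

The marked gap is inside the relative clause, the direct object of "recognized".
Its filler is the head noun "suspect" (via "who"), at word 4.
(The other dependency links word 1 to a gap after word 11.)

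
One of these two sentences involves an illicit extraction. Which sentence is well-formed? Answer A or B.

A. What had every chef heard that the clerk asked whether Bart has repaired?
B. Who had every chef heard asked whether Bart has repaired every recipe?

B

In A, the wh-phrase is extracted from inside a wh-island (introduced by "whether"), which blocks movement.
In B, the extraction path crosses only that-complement boundaries, which are transparent.
So B is grammatical.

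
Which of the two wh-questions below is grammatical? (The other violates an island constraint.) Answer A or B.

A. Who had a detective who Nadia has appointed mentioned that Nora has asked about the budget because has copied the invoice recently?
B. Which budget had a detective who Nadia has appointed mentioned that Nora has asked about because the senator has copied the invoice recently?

In A, the wh-phrase is extracted from inside an adjunct island (introduced by "because"), which blocks movement.
In B, the extraction path crosses only that-complement boundaries, which are transparent.
So B is grammatical.

B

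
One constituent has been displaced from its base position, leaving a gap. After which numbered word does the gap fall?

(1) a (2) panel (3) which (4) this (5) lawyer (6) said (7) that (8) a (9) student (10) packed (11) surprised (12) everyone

10

The displaced element is "a panel" (word 2).
It is linked across 1 clause boundary (that).
It functions as the direct object of "packed", so the gap sits immediately after word 10 ("packed").
Base order: This lawyer said that a student packed a panel.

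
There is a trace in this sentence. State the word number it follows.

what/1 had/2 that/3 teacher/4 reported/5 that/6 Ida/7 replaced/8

8

The displaced element is "what" (word 1).
It is linked across 1 clause boundary (that).
It functions as the direct object of "replaced", so the gap sits immediately after word 8 ("replaced").
Base order: That teacher had reported that Ida replaced what.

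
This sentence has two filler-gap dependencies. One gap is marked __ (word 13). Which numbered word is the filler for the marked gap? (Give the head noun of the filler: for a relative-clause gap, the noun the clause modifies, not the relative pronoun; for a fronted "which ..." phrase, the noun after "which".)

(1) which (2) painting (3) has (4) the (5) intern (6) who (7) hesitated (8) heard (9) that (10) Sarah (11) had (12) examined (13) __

2

The marked gap is the direct object of "examined".
Its filler is the fronted wh-phrase "which painting", at word 2.
(The other dependency links word 5 to a gap after word 6.)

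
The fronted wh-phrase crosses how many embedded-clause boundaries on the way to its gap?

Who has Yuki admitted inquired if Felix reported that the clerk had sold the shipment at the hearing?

"who" is extracted from the subject of "inquired".
Boundaries crossed, outermost first: [Ø] — 1 in total.

1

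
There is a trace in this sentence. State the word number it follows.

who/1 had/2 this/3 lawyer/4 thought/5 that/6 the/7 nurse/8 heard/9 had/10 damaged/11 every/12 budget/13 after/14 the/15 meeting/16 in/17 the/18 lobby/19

9

The displaced element is "who" (word 1).
It is linked across 2 clause boundaries (that → Ø).
It functions as the subject of "damaged", so the gap sits immediately after word 9 ("heard").
Base order: This lawyer had thought that the nurse heard that who had damaged every budget after the meeting in the lobby.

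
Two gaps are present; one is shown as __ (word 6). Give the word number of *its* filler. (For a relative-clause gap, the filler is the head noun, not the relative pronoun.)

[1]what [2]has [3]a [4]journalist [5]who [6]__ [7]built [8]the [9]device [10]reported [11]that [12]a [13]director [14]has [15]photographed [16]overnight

4

The marked gap is inside the relative clause, the subject of "built".
Its filler is the head noun "journalist" (via "who"), at word 4.
(The other dependency links word 1 to a gap after word 15.)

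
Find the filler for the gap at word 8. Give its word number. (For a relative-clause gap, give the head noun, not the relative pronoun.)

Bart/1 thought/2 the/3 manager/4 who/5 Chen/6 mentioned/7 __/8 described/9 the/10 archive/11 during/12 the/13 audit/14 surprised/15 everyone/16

4

The gap at 8 is the subject of "described", inside a relative clause.
The relative pronoun is "who" (word 5); it is bound by the head noun immediately before it.
Its filler is the head noun "manager", at word 4.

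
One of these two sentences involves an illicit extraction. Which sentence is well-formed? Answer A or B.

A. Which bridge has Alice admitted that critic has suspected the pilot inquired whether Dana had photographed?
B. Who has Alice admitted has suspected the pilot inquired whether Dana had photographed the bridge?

In A, the wh-phrase is extracted from inside a wh-island (introduced by "whether"), which blocks movement.
In B, the extraction path crosses only that-complement boundaries, which are transparent.
So B is grammatical.

B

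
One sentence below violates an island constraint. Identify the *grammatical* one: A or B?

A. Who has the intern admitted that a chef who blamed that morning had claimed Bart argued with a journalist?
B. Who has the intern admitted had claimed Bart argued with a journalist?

In A, the wh-phrase is extracted from inside a complex-NP island (relative clause) (introduced by "who"), which blocks movement.
In B, the extraction path crosses only that-complement boundaries, which are transparent.
So B is grammatical.

B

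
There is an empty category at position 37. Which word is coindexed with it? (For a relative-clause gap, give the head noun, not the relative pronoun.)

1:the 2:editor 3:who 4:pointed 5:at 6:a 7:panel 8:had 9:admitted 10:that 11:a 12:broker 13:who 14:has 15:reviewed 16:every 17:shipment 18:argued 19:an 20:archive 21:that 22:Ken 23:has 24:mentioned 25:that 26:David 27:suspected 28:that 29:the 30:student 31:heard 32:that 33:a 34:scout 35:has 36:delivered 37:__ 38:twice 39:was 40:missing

The gap at 37 is the object of "delivered", inside a relative clause.
The relative pronoun is "that" (word 21); it is bound by the head noun immediately before it.
Its filler is the head noun "archive", at word 20.

20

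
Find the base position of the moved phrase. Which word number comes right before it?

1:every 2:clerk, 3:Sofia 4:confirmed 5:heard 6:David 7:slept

The displaced element is "every clerk" (word 2).
It is linked across 1 clause boundary (Ø).
It functions as the subject of "heard", so the gap sits immediately after word 4 ("confirmed").
Base order: Sofia confirmed that every clerk heard David slept.

4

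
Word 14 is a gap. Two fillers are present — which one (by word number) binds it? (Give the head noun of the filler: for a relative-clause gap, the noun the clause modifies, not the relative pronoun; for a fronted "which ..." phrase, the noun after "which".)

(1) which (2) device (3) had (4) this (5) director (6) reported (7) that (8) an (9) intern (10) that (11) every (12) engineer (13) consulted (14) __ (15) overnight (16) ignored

9

The marked gap is inside the relative clause, the direct object of "consulted".
Its filler is the head noun "intern" (via "that"), at word 9.
(The other dependency links word 2 to a gap after word 16.)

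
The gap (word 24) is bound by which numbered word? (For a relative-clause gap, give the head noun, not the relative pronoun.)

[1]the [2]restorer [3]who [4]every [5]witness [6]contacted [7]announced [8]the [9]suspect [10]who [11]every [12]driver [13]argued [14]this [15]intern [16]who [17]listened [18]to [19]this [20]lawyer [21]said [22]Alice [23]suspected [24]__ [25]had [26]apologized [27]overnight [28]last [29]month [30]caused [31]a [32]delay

The gap at 24 is the subject of "apologized", inside a relative clause.
The relative pronoun is "who" (word 10); it is bound by the head noun immediately before it.
Its filler is the head noun "suspect", at word 9.

9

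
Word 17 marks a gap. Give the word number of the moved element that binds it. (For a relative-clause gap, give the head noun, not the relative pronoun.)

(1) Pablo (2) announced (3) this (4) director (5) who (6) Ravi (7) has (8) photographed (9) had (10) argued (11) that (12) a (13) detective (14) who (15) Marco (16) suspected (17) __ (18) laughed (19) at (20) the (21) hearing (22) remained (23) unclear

The gap at 17 is the subject of "laughed", inside a relative clause.
The relative pronoun is "who" (word 14); it is bound by the head noun immediately before it.
Its filler is the head noun "detective", at word 13.

13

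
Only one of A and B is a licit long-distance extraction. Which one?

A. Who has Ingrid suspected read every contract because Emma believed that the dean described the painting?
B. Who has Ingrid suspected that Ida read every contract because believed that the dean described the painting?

A

In B, the wh-phrase is extracted from inside an adjunct island (introduced by "because"), which blocks movement.
In A, the extraction path crosses only that-complement boundaries, which are transparent.
So A is grammatical.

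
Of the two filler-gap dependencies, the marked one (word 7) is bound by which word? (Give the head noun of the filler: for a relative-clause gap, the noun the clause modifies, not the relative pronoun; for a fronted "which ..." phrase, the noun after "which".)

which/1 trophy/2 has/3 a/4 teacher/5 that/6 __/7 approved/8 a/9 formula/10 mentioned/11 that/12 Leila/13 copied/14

The marked gap is inside the relative clause, the subject of "approved".
Its filler is the head noun "teacher" (via "that"), at word 5.
(The other dependency links word 2 to a gap after word 14.)

5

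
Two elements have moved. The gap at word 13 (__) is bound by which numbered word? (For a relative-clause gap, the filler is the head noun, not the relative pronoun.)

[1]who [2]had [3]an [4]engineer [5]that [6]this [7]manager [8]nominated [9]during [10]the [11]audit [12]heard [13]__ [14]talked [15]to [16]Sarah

1

The marked gap is the subject of "talked".
Its filler is the fronted wh-phrase "who", at word 1.
(The other dependency links word 4 to a gap after word 8.)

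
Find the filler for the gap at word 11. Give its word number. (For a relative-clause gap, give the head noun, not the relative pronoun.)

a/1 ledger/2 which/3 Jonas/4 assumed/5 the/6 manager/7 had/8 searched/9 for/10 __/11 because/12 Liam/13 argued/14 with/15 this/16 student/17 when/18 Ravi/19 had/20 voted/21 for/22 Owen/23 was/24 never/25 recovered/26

The gap at 11 is the prepositional object of "searched", inside a relative clause.
The relative pronoun is "which" (word 3); it is bound by the head noun immediately before it.
Its filler is the head noun "ledger", at word 2.

2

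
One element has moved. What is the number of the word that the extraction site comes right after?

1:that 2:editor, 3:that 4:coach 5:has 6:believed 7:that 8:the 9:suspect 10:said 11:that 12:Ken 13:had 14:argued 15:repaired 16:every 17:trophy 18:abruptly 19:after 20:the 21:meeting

The displaced element is "that editor" (word 2).
It is linked across 3 clause boundaries (that → that → Ø).
It functions as the subject of "repaired", so the gap sits immediately after word 14 ("argued").
Base order: That coach has believed that the suspect said that Ken had argued that that editor repaired every trophy abruptly after the meeting.

14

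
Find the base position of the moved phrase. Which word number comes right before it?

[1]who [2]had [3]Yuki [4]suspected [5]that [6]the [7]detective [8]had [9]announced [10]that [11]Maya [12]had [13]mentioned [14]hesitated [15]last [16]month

13

The displaced element is "who" (word 1).
It is linked across 3 clause boundaries (that → that → Ø).
It functions as the subject of "hesitated", so the gap sits immediately after word 13 ("mentioned").
Base order: Yuki had suspected that the detective had announced that Maya had mentioned that who hesitated last month.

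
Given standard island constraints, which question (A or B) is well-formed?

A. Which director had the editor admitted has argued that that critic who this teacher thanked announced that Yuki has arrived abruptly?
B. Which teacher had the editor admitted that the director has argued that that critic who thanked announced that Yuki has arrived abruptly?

In B, the wh-phrase is extracted from inside a complex-NP island (relative clause) (introduced by "who"), which blocks movement.
In A, the extraction path crosses only that-complement boundaries, which are transparent.
So A is grammatical.

A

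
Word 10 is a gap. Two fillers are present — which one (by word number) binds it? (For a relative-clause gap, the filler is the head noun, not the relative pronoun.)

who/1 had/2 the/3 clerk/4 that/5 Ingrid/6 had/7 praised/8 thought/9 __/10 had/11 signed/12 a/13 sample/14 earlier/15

The marked gap is the subject of "signed".
Its filler is the fronted wh-phrase "who", at word 1.
(The other dependency links word 4 to a gap after word 8.)

1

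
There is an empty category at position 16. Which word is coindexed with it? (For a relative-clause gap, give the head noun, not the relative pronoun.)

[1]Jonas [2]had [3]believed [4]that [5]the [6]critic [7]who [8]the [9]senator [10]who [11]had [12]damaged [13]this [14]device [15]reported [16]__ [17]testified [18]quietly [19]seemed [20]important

The gap at 16 is the subject of "testified", inside a relative clause.
The relative pronoun is "who" (word 7); it is bound by the head noun immediately before it.
Its filler is the head noun "critic", at word 6.

6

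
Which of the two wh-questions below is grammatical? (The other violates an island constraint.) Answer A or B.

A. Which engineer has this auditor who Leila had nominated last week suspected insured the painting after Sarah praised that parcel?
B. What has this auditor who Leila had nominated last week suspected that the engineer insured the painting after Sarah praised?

A

In B, the wh-phrase is extracted from inside an adjunct island (introduced by "after"), which blocks movement.
In A, the extraction path crosses only that-complement boundaries, which are transparent.
So A is grammatical.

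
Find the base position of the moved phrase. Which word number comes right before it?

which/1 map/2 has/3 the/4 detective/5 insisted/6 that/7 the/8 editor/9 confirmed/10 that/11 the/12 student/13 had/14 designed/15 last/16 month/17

The displaced element is "which map" (word 2).
It is linked across 2 clause boundaries (that → that).
It functions as the direct object of "designed", so the gap sits immediately after word 15 ("designed").
Base order: The detective has insisted that the editor confirmed that the student had designed which map last month.

15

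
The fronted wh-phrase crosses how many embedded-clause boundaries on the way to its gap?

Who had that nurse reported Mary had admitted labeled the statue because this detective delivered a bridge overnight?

"who" is extracted from the subject of "labeled".
Boundaries crossed, outermost first: [Ø], [Ø] — 2 in total.

2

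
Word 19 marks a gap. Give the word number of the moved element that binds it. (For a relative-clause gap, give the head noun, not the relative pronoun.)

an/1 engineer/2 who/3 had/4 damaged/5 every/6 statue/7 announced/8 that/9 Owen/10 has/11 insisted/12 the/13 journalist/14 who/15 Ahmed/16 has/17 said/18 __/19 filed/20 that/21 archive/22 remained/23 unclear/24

The gap at 19 is the subject of "filed", inside a relative clause.
The relative pronoun is "who" (word 15); it is bound by the head noun immediately before it.
Its filler is the head noun "journalist", at word 14.

14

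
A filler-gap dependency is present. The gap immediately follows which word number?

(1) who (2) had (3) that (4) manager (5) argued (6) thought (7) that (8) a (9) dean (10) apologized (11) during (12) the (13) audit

The displaced element is "who" (word 1).
It is linked across 1 clause boundary (Ø).
It functions as the subject of "thought", so the gap sits immediately after word 5 ("argued").
Base order: That manager had argued that who thought that a dean apologized during the audit.

5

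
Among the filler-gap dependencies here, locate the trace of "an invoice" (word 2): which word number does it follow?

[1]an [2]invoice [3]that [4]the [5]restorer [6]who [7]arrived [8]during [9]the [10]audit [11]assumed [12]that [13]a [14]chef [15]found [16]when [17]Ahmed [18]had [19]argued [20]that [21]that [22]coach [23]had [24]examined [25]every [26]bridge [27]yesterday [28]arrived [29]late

The displaced element is "an invoice" (word 2).
It is linked across 1 clause boundary (that).
It functions as the direct object of "found", so the gap sits immediately after word 15 ("found").
Base order: The restorer who arrived during the audit assumed that a chef found an invoice when Ahmed had argued that that coach had examined every bridge yesterday.

15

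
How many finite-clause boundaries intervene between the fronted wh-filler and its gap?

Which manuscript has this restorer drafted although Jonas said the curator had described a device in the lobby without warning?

"which manuscript" originates inside the matrix clause — no clause boundary is crossed.

0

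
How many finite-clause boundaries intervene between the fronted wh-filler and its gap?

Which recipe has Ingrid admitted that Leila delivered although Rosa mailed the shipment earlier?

1

"which recipe" is extracted from the object of "delivered".
Boundaries crossed, outermost first: [that] — 1 in total.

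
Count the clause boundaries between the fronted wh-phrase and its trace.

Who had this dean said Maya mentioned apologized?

"who" is extracted from the subject of "apologized".
Boundaries crossed, outermost first: [Ø], [Ø] — 2 in total.

2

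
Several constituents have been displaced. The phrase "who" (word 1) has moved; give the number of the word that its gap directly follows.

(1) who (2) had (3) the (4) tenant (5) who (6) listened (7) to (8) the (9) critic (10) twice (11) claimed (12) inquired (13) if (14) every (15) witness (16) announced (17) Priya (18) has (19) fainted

11

The displaced element is "who" (word 1).
It is linked across 1 clause boundary (Ø).
It functions as the subject of "inquired", so the gap sits immediately after word 11 ("claimed").
Base order: The tenant who listened to the critic twice had claimed that who inquired if every witness announced Priya has fainted.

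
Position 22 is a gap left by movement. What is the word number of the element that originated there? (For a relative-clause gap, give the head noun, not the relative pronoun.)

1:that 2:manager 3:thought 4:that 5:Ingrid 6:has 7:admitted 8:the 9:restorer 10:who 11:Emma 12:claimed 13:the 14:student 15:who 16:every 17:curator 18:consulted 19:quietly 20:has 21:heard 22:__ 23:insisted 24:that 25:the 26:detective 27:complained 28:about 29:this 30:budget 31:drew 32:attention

The gap at 22 is the subject of "insisted", inside a relative clause.
The relative pronoun is "who" (word 10); it is bound by the head noun immediately before it.
Its filler is the head noun "restorer", at word 9.

9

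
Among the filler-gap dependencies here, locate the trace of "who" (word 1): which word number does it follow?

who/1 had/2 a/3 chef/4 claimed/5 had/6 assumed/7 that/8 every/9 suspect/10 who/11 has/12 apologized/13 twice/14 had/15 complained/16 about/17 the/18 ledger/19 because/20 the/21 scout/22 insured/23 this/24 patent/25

5

The displaced element is "who" (word 1).
It is linked across 1 clause boundary (Ø).
It functions as the subject of "assumed", so the gap sits immediately after word 5 ("claimed").
Base order: A chef had claimed who had assumed that every suspect who has apologized twice had complained about the ledger because the scout insured this patent.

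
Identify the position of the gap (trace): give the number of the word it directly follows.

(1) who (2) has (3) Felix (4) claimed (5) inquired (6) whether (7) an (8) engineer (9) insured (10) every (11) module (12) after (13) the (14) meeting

4

The displaced element is "who" (word 1).
It is linked across 1 clause boundary (Ø).
It functions as the subject of "inquired", so the gap sits immediately after word 4 ("claimed").
Base order: Felix has claimed that who inquired whether an engineer insured every module after the meeting.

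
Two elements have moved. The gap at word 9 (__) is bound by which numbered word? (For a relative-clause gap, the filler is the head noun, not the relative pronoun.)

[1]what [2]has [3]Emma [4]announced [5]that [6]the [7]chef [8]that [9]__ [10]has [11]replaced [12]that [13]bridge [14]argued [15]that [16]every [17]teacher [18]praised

7

The marked gap is inside the relative clause, the subject of "replaced".
Its filler is the head noun "chef" (via "that"), at word 7.
(The other dependency links word 1 to a gap after word 18.)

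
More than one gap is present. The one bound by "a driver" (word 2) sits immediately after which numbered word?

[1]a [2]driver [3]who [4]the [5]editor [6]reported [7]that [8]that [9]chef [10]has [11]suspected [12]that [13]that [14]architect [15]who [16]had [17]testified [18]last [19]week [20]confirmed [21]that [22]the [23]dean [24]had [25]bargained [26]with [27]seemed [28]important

26

The displaced element is "a driver" (word 2).
It is linked across 3 clause boundaries (that → that → that).
It functions as the object of the preposition "with" of "bargained", so the gap sits immediately after word 26 ("with").
Base order: The editor reported that that chef has suspected that that architect who had testified last week confirmed that the dean had bargained with a driver.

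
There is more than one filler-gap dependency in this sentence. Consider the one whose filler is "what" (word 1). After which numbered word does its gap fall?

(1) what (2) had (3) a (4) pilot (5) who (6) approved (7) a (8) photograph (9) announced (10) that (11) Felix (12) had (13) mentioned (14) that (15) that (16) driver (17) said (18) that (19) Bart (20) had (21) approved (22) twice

21

The displaced element is "what" (word 1).
It is linked across 3 clause boundaries (that → that → that).
It functions as the direct object of "approved", so the gap sits immediately after word 21 ("approved").
Base order: A pilot who approved a photograph had announced that Felix had mentioned that that driver said that Bart had approved what twice.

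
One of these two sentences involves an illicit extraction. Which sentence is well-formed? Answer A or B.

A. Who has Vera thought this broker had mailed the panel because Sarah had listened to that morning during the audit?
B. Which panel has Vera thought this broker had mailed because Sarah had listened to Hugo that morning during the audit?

In A, the wh-phrase is extracted from inside an adjunct island (introduced by "because"), which blocks movement.
In B, the extraction path crosses only that-complement boundaries, which are transparent.
So B is grammatical.

B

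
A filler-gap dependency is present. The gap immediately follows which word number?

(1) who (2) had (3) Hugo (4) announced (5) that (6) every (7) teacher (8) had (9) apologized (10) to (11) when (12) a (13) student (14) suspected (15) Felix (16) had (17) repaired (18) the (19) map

The displaced element is "who" (word 1).
It is linked across 1 clause boundary (that).
It functions as the object of the preposition "to" of "apologized", so the gap sits immediately after word 10 ("to").
Base order: Hugo had announced that every teacher had apologized to who when a student suspected Felix had repaired the map.

10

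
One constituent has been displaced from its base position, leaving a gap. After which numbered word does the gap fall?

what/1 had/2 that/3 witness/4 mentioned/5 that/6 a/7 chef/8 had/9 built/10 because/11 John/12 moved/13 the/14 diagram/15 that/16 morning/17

10

The displaced element is "what" (word 1).
It is linked across 1 clause boundary (that).
It functions as the direct object of "built", so the gap sits immediately after word 10 ("built").
Base order: That witness had mentioned that a chef had built what because John moved the diagram that morning.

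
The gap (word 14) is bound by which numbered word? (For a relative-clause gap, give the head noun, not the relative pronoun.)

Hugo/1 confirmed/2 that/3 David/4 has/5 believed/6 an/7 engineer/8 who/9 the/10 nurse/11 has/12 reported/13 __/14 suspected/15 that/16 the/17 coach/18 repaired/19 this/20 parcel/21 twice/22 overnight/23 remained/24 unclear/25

The gap at 14 is the subject of "suspected", inside a relative clause.
The relative pronoun is "who" (word 9); it is bound by the head noun immediately before it.
Its filler is the head noun "engineer", at word 8.

8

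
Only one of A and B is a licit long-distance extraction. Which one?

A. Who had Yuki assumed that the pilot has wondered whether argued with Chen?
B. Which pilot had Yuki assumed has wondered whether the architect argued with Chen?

B

In A, the wh-phrase is extracted from inside a wh-island (introduced by "whether"), which blocks movement.
In B, the extraction path crosses only that-complement boundaries, which are transparent.
So B is grammatical.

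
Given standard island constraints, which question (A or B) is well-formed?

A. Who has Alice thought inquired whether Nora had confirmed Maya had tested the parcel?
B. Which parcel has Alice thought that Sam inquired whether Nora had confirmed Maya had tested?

In B, the wh-phrase is extracted from inside a wh-island (introduced by "whether"), which blocks movement.
In A, the extraction path crosses only that-complement boundaries, which are transparent.
So A is grammatical.

A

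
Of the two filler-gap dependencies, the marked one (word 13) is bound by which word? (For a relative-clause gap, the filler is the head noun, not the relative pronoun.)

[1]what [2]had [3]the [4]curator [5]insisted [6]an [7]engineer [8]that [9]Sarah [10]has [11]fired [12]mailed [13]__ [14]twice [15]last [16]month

The marked gap is the direct object of "mailed".
Its filler is the fronted wh-phrase "what", at word 1.
(The other dependency links word 7 to a gap after word 11.)

1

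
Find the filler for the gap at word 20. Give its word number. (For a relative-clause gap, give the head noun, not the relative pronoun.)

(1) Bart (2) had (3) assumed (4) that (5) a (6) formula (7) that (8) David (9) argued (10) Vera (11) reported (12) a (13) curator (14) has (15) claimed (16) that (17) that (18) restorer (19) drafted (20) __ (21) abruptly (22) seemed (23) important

The gap at 20 is the object of "drafted", inside a relative clause.
The relative pronoun is "that" (word 7); it is bound by the head noun immediately before it.
Its filler is the head noun "formula", at word 6.

6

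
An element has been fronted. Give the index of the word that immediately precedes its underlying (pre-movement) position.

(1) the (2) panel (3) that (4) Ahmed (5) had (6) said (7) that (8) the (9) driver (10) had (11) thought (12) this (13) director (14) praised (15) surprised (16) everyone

The displaced element is "the panel" (word 2).
It is linked across 2 clause boundaries (that → Ø).
It functions as the direct object of "praised", so the gap sits immediately after word 14 ("praised").
Base order: Ahmed had said that the driver had thought this director praised the panel.

14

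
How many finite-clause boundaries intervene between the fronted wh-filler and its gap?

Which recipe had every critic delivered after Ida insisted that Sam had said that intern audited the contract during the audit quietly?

0

"which recipe" originates inside the matrix clause — no clause boundary is crossed.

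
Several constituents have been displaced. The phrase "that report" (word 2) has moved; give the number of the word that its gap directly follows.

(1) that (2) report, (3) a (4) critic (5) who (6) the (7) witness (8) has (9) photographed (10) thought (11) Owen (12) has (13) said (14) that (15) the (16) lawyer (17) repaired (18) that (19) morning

The displaced element is "that report" (word 2).
It is linked across 2 clause boundaries (Ø → that).
It functions as the direct object of "repaired", so the gap sits immediately after word 17 ("repaired").
Base order: A critic who the witness has photographed thought Owen has said that the lawyer repaired that report that morning.

17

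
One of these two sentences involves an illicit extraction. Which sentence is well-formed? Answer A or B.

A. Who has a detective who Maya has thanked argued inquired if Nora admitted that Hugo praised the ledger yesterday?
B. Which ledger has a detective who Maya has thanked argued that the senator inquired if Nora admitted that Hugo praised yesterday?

A

In B, the wh-phrase is extracted from inside a wh-island (introduced by "if"), which blocks movement.
In A, the extraction path crosses only that-complement boundaries, which are transparent.
So A is grammatical.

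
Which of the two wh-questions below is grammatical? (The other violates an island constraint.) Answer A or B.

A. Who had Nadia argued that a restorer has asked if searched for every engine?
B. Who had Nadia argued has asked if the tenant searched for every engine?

B

In A, the wh-phrase is extracted from inside a wh-island (introduced by "if"), which blocks movement.
In B, the extraction path crosses only that-complement boundaries, which are transparent.
So B is grammatical.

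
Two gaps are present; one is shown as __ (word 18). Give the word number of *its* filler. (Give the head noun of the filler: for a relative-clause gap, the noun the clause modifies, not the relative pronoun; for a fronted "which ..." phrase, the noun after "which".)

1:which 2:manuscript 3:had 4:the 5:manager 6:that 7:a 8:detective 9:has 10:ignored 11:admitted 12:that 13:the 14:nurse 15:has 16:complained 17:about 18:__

2

The marked gap is the object of the preposition "about" of "complained".
Its filler is the fronted wh-phrase "which manuscript", at word 2.
(The other dependency links word 5 to a gap after word 10.)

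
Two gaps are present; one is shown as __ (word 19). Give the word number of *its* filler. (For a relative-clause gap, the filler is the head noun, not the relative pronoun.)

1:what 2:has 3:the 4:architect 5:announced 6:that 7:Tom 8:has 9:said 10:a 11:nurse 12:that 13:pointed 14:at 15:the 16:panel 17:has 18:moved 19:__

The marked gap is the direct object of "moved".
Its filler is the fronted wh-phrase "what", at word 1.
(The other dependency links word 11 to a gap after word 12.)

1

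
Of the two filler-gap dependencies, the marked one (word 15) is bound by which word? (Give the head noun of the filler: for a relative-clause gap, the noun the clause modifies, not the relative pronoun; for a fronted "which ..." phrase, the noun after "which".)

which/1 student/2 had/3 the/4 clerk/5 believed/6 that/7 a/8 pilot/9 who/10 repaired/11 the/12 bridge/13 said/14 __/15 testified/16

2

The marked gap is the subject of "testified".
Its filler is the fronted wh-phrase "which student", at word 2.
(The other dependency links word 9 to a gap after word 10.)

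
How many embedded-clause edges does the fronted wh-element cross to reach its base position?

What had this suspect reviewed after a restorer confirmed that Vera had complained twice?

0

"what" originates inside the matrix clause — no clause boundary is crossed.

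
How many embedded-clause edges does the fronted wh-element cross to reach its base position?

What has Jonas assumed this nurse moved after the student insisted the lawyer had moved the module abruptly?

"what" is extracted from the object of "moved".
Boundaries crossed, outermost first: [Ø] — 1 in total.

1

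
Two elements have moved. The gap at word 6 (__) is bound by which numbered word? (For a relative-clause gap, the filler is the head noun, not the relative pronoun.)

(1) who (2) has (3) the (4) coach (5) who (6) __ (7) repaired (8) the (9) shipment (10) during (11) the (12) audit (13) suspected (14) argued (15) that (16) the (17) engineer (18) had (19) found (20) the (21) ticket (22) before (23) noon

4

The marked gap is inside the relative clause, the subject of "repaired".
Its filler is the head noun "coach" (via "who"), at word 4.
(The other dependency links word 1 to a gap after word 13.)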